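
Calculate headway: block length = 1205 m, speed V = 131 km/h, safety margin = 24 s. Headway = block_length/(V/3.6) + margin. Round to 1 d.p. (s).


V = 131 / 3.6 = 36.3889 m/s
Block traversal time = 1205 / 36.3889 = 33.1145 s
Headway = 33.1145 + 24
Headway = 57.1 s

57.1


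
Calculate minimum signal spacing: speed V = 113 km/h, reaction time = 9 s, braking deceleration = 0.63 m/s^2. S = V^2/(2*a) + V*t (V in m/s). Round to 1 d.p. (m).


V = 113 / 3.6 = 31.3889 m/s
Braking distance = 31.3889^2 / (2*0.63) = 781.9542 m
Sighting distance = 31.3889 * 9 = 282.5 m
S = 781.9542 + 282.5 = 1064.5 m

1064.5


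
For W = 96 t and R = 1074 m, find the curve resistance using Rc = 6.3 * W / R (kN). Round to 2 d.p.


Rc = 6.3 * W / R
Rc = 6.3 * 96 / 1074
Rc = 604.8 / 1074
Rc = 0.56 kN

0.56


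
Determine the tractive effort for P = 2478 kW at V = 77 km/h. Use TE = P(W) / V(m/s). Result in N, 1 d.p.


Convert: P = 2478 kW = 2478000 W
V = 77 / 3.6 = 21.3889 m/s
TE = 2478000 / 21.3889
TE = 115854.5 N

115854.5


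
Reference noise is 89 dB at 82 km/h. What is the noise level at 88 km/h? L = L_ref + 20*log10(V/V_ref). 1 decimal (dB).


V/V_ref = 88 / 82 = 1.073171
log10(1.073171) = 0.030669
20 * 0.030669 = 0.6134
L = 89 + 0.6134 = 89.6 dB

89.6


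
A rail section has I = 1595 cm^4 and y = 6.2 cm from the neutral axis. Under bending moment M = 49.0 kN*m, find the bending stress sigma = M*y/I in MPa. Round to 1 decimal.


Convert units:
M = 49.0 kN*m = 49000000 N*mm
y = 6.2 cm = 62 mm
I = 1595 cm^4 = 15950000 mm^4
sigma = 49000000 * 62 / 15950000
sigma = 190.5 MPa

190.5


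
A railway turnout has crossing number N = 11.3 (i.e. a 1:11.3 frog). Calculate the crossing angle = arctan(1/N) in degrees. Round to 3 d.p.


1/N = 1/11.3 = 0.088496
angle = arctan(0.088496) = 0.088266 rad
angle = 0.088266 * 180/pi = 5.057 degrees

5.057


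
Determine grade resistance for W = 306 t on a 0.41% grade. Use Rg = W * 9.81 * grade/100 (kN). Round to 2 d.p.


Rg = W * 9.81 * grade / 100
Rg = 306 * 9.81 * 0.41 / 100
Rg = 3001.86 * 0.0041
Rg = 12.31 kN

12.31


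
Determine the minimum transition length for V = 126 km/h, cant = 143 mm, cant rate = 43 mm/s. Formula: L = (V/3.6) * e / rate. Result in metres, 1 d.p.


Convert speed: V = 126 / 3.6 = 35.0 m/s
L = 35.0 * 143 / 43
L = 5005.0 / 43
L = 116.4 m

116.4


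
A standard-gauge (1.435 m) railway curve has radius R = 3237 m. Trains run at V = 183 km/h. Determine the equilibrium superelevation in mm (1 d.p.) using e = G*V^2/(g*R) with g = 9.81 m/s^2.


Convert speed: V = 183 / 3.6 = 50.8333 m/s
Apply formula: e = 1.435 * 50.8333^2 / (9.81 * 3237)
e = 1.435 * 2584.0278 / 31754.97
e = 0.116772 m = 116.8 mm

116.8


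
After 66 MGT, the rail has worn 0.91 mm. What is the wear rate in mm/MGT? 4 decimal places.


Wear rate = total wear / cumulative tonnage
Rate = 0.91 / 66
Rate = 0.0138 mm/MGT

0.0138


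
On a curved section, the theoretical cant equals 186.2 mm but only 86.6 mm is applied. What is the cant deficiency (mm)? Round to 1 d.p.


Cant deficiency = equilibrium cant - actual cant
CD = 186.2 - 86.6
CD = 99.6 mm

99.6


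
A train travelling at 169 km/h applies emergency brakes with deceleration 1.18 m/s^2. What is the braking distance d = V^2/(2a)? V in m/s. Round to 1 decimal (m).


Convert speed: V = 169 / 3.6 = 46.9444 m/s
V^2 = 2203.7809
d = 2203.7809 / (2 * 1.18)
d = 2203.7809 / 2.36
d = 933.8 m

933.8


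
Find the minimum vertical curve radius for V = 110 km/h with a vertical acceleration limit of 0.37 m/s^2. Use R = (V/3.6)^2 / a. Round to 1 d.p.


Convert speed: V = 110 / 3.6 = 30.5556 m/s
V^2 = 933.642 m^2/s^2
R_v = 933.642 / 0.37
R_v = 2523.4 m

2523.4


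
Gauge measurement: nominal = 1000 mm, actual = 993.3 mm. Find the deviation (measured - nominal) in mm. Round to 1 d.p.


Deviation = measured - nominal
Deviation = 993.3 - 1000
Deviation = -6.7 mm

-6.7


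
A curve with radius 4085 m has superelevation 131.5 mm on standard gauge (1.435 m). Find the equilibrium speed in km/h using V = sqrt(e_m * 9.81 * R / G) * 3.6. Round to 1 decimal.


Convert cant: e = 131.5 mm = 0.1315 m
V_ms = sqrt(0.1315 * 9.81 * 4085 / 1.435)
V_ms = sqrt(3672.272666) = 60.5993 m/s
V = 60.5993 * 3.6 = 218.2 km/h

218.2


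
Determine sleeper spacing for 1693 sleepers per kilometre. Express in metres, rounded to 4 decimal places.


Spacing = 1000 m / number of sleepers
Spacing = 1000 / 1693
Spacing = 0.5907 m

0.5907


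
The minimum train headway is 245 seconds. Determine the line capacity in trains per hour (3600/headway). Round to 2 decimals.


Capacity = 3600 / headway
Capacity = 3600 / 245
Capacity = 14.69 trains/hour

14.69


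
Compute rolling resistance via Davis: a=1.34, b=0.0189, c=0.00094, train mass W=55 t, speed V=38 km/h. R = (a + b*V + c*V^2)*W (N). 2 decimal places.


b*V = 0.0189 * 38 = 0.7182
c*V^2 = 0.00094 * 1444 = 1.35736
R_per_t = 1.34 + 0.7182 + 1.35736 = 3.41556 N/t
R_total = 3.41556 * 55 = 187.86 N

187.86


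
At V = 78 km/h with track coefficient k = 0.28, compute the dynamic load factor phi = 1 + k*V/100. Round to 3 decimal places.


phi = 1 + k * V / 100
phi = 1 + 0.28 * 78 / 100
phi = 1 + 0.2184
phi = 1.218

1.218


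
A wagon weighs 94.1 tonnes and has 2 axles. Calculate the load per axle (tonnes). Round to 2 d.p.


Load per axle = total weight / number of axles
Load = 94.1 / 2
Load = 47.05 tonnes

47.05


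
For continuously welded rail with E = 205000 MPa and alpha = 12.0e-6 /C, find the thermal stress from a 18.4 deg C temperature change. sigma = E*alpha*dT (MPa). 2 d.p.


sigma = E * alpha * dT
sigma = 205000 * 12.0e-6 * 18.4
sigma = 2.46 * 18.4
sigma = 45.26 MPa

45.26


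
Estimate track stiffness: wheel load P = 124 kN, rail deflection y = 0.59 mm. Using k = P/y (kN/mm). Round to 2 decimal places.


Track stiffness k = P / y
k = 124 / 0.59
k = 210.17 kN/mm

210.17


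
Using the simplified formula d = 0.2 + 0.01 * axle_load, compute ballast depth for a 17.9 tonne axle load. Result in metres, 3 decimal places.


d = 0.2 + 0.01 * 17.9
d = 0.2 + 0.179
d = 0.379 m

0.379


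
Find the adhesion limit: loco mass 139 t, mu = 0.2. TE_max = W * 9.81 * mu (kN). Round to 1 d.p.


TE_max = W * g * mu
TE_max = 139 * 9.81 * 0.2
TE_max = 1363.59 * 0.2
TE_max = 272.7 kN

272.7


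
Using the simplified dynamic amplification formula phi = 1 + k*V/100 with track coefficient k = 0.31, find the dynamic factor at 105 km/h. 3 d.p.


phi = 1 + k * V / 100
phi = 1 + 0.31 * 105 / 100
phi = 1 + 0.3255
phi = 1.326

1.326


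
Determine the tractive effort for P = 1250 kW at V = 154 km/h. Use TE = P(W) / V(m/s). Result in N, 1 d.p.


Convert: P = 1250 kW = 1250000 W
V = 154 / 3.6 = 42.7778 m/s
TE = 1250000 / 42.7778
TE = 29220.8 N

29220.8


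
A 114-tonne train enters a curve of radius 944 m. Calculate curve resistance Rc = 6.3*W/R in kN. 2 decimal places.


Rc = 6.3 * W / R
Rc = 6.3 * 114 / 944
Rc = 718.2 / 944
Rc = 0.76 kN

0.76


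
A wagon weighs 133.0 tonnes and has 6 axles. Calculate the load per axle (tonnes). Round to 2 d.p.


Load per axle = total weight / number of axles
Load = 133.0 / 6
Load = 22.17 tonnes

22.17


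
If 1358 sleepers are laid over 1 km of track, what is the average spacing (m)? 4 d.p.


Spacing = 1000 m / number of sleepers
Spacing = 1000 / 1358
Spacing = 0.7364 m

0.7364


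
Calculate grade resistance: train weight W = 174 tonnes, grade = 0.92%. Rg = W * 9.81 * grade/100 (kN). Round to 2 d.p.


Rg = W * 9.81 * grade / 100
Rg = 174 * 9.81 * 0.92 / 100
Rg = 1706.94 * 0.0092
Rg = 15.70 kN

15.70


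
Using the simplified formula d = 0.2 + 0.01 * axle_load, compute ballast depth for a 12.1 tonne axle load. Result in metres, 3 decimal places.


d = 0.2 + 0.01 * 12.1
d = 0.2 + 0.121
d = 0.321 m

0.321


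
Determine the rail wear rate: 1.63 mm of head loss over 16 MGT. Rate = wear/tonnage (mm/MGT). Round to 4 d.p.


Wear rate = total wear / cumulative tonnage
Rate = 1.63 / 16
Rate = 0.1019 mm/MGT

0.1019


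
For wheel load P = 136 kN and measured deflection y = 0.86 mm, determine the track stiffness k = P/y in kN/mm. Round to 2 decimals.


Track stiffness k = P / y
k = 136 / 0.86
k = 158.14 kN/mm

158.14


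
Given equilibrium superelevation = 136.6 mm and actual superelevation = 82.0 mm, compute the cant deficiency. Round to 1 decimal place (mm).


Cant deficiency = equilibrium cant - actual cant
CD = 136.6 - 82.0
CD = 54.6 mm

54.6


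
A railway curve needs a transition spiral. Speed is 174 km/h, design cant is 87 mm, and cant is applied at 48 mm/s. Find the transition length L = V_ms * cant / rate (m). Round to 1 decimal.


Convert speed: V = 174 / 3.6 = 48.3333 m/s
L = 48.3333 * 87 / 48
L = 4205.0 / 48
L = 87.6 m

87.6


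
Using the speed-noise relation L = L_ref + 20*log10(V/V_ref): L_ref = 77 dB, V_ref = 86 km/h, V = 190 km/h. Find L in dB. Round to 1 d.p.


V/V_ref = 190 / 86 = 2.209302
log10(2.209302) = 0.344255
20 * 0.344255 = 6.8851
L = 77 + 6.8851 = 83.9 dB

83.9


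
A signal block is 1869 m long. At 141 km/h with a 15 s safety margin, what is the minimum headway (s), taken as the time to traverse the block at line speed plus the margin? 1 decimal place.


V = 141 / 3.6 = 39.1667 m/s
Block traversal time = 1869 / 39.1667 = 47.7191 s
Headway = 47.7191 + 15
Headway = 62.7 s

62.7


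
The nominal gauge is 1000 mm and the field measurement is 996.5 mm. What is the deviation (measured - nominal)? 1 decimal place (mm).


Deviation = measured - nominal
Deviation = 996.5 - 1000
Deviation = -3.5 mm

-3.5


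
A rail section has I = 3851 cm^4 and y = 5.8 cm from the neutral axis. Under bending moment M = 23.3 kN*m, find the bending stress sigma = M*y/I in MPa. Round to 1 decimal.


Convert units:
M = 23.3 kN*m = 23300000 N*mm
y = 5.8 cm = 58 mm
I = 3851 cm^4 = 38510000 mm^4
sigma = 23300000 * 58 / 38510000
sigma = 35.1 MPa

35.1


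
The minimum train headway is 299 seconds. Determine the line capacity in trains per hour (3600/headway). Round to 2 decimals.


Capacity = 3600 / headway
Capacity = 3600 / 299
Capacity = 12.04 trains/hour

12.04


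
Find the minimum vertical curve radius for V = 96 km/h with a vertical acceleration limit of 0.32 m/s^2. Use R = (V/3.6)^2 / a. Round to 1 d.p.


Convert speed: V = 96 / 3.6 = 26.6667 m/s
V^2 = 711.1111 m^2/s^2
R_v = 711.1111 / 0.32
R_v = 2222.2 m

2222.2


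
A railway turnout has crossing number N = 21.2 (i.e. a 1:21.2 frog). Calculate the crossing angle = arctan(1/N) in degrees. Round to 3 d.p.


1/N = 1/21.2 = 0.04717
angle = arctan(0.04717) = 0.047135 rad
angle = 0.047135 * 180/pi = 2.701 degrees

2.701


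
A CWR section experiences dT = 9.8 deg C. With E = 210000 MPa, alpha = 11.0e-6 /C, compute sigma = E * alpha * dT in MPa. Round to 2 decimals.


sigma = E * alpha * dT
sigma = 210000 * 11.0e-6 * 9.8
sigma = 2.31 * 9.8
sigma = 22.64 MPa

22.64


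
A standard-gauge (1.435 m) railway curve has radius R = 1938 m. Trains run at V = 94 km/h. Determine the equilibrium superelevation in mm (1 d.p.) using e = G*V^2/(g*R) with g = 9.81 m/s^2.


Convert speed: V = 94 / 3.6 = 26.1111 m/s
Apply formula: e = 1.435 * 26.1111^2 / (9.81 * 1938)
e = 1.435 * 681.7901 / 19011.78
e = 0.051461 m = 51.5 mm

51.5


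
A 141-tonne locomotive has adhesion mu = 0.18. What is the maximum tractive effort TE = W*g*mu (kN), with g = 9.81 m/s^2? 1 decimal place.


TE_max = W * g * mu
TE_max = 141 * 9.81 * 0.18
TE_max = 1383.21 * 0.18
TE_max = 249.0 kN

249.0


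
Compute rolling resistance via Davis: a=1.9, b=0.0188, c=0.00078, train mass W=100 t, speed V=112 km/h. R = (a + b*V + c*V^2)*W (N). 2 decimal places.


b*V = 0.0188 * 112 = 2.1056
c*V^2 = 0.00078 * 12544 = 9.78432
R_per_t = 1.9 + 2.1056 + 9.78432 = 13.78992 N/t
R_total = 13.78992 * 100 = 1378.99 N

1378.99


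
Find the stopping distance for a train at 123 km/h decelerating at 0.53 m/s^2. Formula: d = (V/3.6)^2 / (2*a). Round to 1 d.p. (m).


Convert speed: V = 123 / 3.6 = 34.1667 m/s
V^2 = 1167.3611
d = 1167.3611 / (2 * 0.53)
d = 1167.3611 / 1.06
d = 1101.3 m

1101.3


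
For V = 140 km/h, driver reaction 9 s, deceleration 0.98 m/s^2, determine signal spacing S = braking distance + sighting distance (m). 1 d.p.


V = 140 / 3.6 = 38.8889 m/s
Braking distance = 38.8889^2 / (2*0.98) = 771.6049 m
Sighting distance = 38.8889 * 9 = 350.0 m
S = 771.6049 + 350.0 = 1121.6 m

1121.6


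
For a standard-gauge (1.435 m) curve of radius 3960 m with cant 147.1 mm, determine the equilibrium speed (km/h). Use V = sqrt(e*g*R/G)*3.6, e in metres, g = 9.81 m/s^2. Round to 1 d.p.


Convert cant: e = 147.1 mm = 0.1471 m
V_ms = sqrt(0.1471 * 9.81 * 3960 / 1.435)
V_ms = sqrt(3982.217394) = 63.1048 m/s
V = 63.1048 * 3.6 = 227.2 km/h

227.2


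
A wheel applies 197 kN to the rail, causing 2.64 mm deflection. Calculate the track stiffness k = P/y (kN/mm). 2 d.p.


Track stiffness k = P / y
k = 197 / 2.64
k = 74.62 kN/mm

74.62


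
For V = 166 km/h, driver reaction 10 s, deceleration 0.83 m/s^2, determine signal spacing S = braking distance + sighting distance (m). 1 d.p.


V = 166 / 3.6 = 46.1111 m/s
Braking distance = 46.1111^2 / (2*0.83) = 1280.8642 m
Sighting distance = 46.1111 * 10 = 461.1111 m
S = 1280.8642 + 461.1111 = 1742.0 m

1742.0


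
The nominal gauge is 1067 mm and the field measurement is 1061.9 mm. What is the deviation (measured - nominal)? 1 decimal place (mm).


Deviation = measured - nominal
Deviation = 1061.9 - 1067
Deviation = -5.1 mm

-5.1


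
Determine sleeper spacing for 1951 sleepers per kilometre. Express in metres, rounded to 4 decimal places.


Spacing = 1000 m / number of sleepers
Spacing = 1000 / 1951
Spacing = 0.5126 m

0.5126


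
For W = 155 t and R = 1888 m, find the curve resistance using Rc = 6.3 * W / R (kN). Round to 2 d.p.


Rc = 6.3 * W / R
Rc = 6.3 * 155 / 1888
Rc = 976.5 / 1888
Rc = 0.52 kN

0.52


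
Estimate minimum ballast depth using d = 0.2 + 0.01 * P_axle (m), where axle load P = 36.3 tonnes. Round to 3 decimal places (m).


d = 0.2 + 0.01 * 36.3
d = 0.2 + 0.363
d = 0.563 m

0.563


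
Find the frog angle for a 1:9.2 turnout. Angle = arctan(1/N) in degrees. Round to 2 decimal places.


1/N = 1/9.2 = 0.108696
angle = arctan(0.108696) = 0.108271 rad
angle = 0.108271 * 180/pi = 6.20 degrees

6.20


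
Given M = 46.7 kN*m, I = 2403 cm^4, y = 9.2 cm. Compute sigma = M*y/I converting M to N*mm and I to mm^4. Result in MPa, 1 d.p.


Convert units:
M = 46.7 kN*m = 46700000 N*mm
y = 9.2 cm = 92 mm
I = 2403 cm^4 = 24030000 mm^4
sigma = 46700000 * 92 / 24030000
sigma = 178.8 MPa

178.8


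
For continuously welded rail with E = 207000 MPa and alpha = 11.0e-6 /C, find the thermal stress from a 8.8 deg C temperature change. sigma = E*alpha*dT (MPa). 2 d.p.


sigma = E * alpha * dT
sigma = 207000 * 11.0e-6 * 8.8
sigma = 2.277 * 8.8
sigma = 20.04 MPa

20.04


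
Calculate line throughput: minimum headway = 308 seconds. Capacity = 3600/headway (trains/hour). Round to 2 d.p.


Capacity = 3600 / headway
Capacity = 3600 / 308
Capacity = 11.69 trains/hour

11.69


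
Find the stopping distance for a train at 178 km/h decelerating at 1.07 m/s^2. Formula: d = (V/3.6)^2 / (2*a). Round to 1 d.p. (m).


Convert speed: V = 178 / 3.6 = 49.4444 m/s
V^2 = 2444.7531
d = 2444.7531 / (2 * 1.07)
d = 2444.7531 / 2.14
d = 1142.4 m

1142.4


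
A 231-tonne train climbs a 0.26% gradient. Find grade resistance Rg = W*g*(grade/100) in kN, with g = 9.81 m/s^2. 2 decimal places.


Rg = W * 9.81 * grade / 100
Rg = 231 * 9.81 * 0.26 / 100
Rg = 2266.11 * 0.0026
Rg = 5.89 kN

5.89


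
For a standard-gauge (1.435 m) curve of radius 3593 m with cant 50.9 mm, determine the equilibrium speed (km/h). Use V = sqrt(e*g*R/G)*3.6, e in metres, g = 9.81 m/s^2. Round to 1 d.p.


Convert cant: e = 50.9 mm = 0.0509 m
V_ms = sqrt(0.0509 * 9.81 * 3593 / 1.435)
V_ms = sqrt(1250.236305) = 35.3587 m/s
V = 35.3587 * 3.6 = 127.3 km/h

127.3


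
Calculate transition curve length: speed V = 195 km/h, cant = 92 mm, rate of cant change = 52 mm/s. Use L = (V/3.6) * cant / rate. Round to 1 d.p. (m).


Convert speed: V = 195 / 3.6 = 54.1667 m/s
L = 54.1667 * 92 / 52
L = 4983.3333 / 52
L = 95.8 m

95.8


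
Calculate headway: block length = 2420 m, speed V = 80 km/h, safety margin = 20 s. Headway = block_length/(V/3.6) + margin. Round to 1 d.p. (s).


V = 80 / 3.6 = 22.2222 m/s
Block traversal time = 2420 / 22.2222 = 108.9 s
Headway = 108.9 + 20
Headway = 128.9 s

128.9


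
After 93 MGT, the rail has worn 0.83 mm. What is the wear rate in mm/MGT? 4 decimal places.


Wear rate = total wear / cumulative tonnage
Rate = 0.83 / 93
Rate = 0.0089 mm/MGT

0.0089


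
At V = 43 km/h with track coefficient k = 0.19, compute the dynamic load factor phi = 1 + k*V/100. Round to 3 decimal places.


phi = 1 + k * V / 100
phi = 1 + 0.19 * 43 / 100
phi = 1 + 0.0817
phi = 1.082

1.082


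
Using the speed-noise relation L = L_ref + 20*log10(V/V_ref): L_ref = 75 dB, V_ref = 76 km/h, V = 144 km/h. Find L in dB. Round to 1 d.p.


V/V_ref = 144 / 76 = 1.894737
log10(1.894737) = 0.277549
20 * 0.277549 = 5.551
L = 75 + 5.551 = 80.6 dB

80.6


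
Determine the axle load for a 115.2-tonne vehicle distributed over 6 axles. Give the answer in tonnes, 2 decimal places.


Load per axle = total weight / number of axles
Load = 115.2 / 6
Load = 19.20 tonnes

19.20


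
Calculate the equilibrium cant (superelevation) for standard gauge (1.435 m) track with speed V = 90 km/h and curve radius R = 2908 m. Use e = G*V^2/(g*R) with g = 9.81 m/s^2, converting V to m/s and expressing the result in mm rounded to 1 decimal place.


Convert speed: V = 90 / 3.6 = 25.0 m/s
Apply formula: e = 1.435 * 25.0^2 / (9.81 * 2908)
e = 1.435 * 625.0 / 28527.48
e = 0.031439 m = 31.4 mm

31.4


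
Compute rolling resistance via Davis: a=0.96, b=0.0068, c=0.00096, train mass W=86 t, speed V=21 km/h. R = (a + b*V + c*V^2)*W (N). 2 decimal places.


b*V = 0.0068 * 21 = 0.1428
c*V^2 = 0.00096 * 441 = 0.42336
R_per_t = 0.96 + 0.1428 + 0.42336 = 1.52616 N/t
R_total = 1.52616 * 86 = 131.25 N

131.25


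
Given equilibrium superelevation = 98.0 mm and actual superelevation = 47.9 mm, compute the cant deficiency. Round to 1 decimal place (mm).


Cant deficiency = equilibrium cant - actual cant
CD = 98.0 - 47.9
CD = 50.1 mm

50.1


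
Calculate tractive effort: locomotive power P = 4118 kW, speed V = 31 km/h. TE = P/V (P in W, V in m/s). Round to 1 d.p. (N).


Convert: P = 4118 kW = 4118000 W
V = 31 / 3.6 = 8.6111 m/s
TE = 4118000 / 8.6111
TE = 478219.4 N

478219.4


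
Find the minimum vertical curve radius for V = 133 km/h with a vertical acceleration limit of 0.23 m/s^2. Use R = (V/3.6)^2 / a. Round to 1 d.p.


Convert speed: V = 133 / 3.6 = 36.9444 m/s
V^2 = 1364.892 m^2/s^2
R_v = 1364.892 / 0.23
R_v = 5934.3 m

5934.3


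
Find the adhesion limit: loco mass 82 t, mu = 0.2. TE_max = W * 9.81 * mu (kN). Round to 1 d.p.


TE_max = W * g * mu
TE_max = 82 * 9.81 * 0.2
TE_max = 804.42 * 0.2
TE_max = 160.9 kN

160.9


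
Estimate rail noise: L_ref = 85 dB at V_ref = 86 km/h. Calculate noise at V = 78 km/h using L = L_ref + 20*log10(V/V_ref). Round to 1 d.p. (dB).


V/V_ref = 78 / 86 = 0.906977
log10(0.906977) = -0.042404
20 * -0.042404 = -0.8481
L = 85 + -0.8481 = 84.2 dB

84.2


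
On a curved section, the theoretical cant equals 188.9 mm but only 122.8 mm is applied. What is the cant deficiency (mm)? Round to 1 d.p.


Cant deficiency = equilibrium cant - actual cant
CD = 188.9 - 122.8
CD = 66.1 mm

66.1


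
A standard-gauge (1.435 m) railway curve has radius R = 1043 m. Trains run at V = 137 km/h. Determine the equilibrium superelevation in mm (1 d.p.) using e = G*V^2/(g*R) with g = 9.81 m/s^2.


Convert speed: V = 137 / 3.6 = 38.0556 m/s
Apply formula: e = 1.435 * 38.0556^2 / (9.81 * 1043)
e = 1.435 * 1448.2253 / 10231.83
e = 0.203112 m = 203.1 mm

203.1


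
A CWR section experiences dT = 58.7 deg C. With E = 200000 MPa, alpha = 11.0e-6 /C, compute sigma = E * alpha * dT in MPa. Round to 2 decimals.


sigma = E * alpha * dT
sigma = 200000 * 11.0e-6 * 58.7
sigma = 2.2 * 58.7
sigma = 129.14 MPa

129.14


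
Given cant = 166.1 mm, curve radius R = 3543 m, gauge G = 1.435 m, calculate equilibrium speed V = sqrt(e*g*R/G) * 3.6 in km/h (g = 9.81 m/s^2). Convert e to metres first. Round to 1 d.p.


Convert cant: e = 166.1 mm = 0.1661 m
V_ms = sqrt(0.1661 * 9.81 * 3543 / 1.435)
V_ms = sqrt(4023.072797) = 63.4277 m/s
V = 63.4277 * 3.6 = 228.3 km/h

228.3


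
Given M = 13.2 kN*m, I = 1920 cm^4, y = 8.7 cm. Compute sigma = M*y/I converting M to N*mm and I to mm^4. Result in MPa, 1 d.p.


Convert units:
M = 13.2 kN*m = 13200000 N*mm
y = 8.7 cm = 87 mm
I = 1920 cm^4 = 19200000 mm^4
sigma = 13200000 * 87 / 19200000
sigma = 59.8 MPa

59.8


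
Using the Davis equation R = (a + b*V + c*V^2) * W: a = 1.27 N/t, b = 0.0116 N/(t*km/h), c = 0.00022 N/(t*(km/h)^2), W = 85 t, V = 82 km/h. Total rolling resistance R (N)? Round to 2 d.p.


b*V = 0.0116 * 82 = 0.9512
c*V^2 = 0.00022 * 6724 = 1.47928
R_per_t = 1.27 + 0.9512 + 1.47928 = 3.70048 N/t
R_total = 3.70048 * 85 = 314.54 N

314.54


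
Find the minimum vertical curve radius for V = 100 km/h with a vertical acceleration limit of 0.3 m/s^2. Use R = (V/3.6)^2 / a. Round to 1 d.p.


Convert speed: V = 100 / 3.6 = 27.7778 m/s
V^2 = 771.6049 m^2/s^2
R_v = 771.6049 / 0.3
R_v = 2572.0 m

2572.0


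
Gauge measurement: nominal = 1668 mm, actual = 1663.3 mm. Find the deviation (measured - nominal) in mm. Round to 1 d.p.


Deviation = measured - nominal
Deviation = 1663.3 - 1668
Deviation = -4.7 mm

-4.7


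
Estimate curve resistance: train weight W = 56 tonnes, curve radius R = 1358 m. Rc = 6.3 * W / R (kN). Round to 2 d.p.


Rc = 6.3 * W / R
Rc = 6.3 * 56 / 1358
Rc = 352.8 / 1358
Rc = 0.26 kN

0.26


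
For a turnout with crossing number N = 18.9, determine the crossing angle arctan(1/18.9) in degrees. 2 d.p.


1/N = 1/18.9 = 0.05291
angle = arctan(0.05291) = 0.052861 rad
angle = 0.052861 * 180/pi = 3.03 degrees

3.03


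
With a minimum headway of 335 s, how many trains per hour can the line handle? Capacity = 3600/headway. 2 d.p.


Capacity = 3600 / headway
Capacity = 3600 / 335
Capacity = 10.75 trains/hour

10.75


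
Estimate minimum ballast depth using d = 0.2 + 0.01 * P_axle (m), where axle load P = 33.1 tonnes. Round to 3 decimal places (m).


d = 0.2 + 0.01 * 33.1
d = 0.2 + 0.331
d = 0.531 m

0.531


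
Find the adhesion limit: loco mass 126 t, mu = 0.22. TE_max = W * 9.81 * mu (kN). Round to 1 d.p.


TE_max = W * g * mu
TE_max = 126 * 9.81 * 0.22
TE_max = 1236.06 * 0.22
TE_max = 271.9 kN

271.9


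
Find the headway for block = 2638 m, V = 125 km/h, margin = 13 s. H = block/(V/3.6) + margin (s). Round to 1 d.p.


V = 125 / 3.6 = 34.7222 m/s
Block traversal time = 2638 / 34.7222 = 75.9744 s
Headway = 75.9744 + 13
Headway = 89.0 s

89.0


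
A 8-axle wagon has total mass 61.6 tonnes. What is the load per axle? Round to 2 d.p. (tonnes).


Load per axle = total weight / number of axles
Load = 61.6 / 8
Load = 7.70 tonnes

7.70


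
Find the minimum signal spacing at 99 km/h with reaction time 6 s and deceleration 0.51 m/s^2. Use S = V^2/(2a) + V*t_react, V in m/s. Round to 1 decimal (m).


V = 99 / 3.6 = 27.5 m/s
Braking distance = 27.5^2 / (2*0.51) = 741.4216 m
Sighting distance = 27.5 * 6 = 165.0 m
S = 741.4216 + 165.0 = 906.4 m

906.4


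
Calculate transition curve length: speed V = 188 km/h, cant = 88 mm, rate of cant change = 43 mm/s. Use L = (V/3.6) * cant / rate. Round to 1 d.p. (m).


Convert speed: V = 188 / 3.6 = 52.2222 m/s
L = 52.2222 * 88 / 43
L = 4595.5556 / 43
L = 106.9 m

106.9


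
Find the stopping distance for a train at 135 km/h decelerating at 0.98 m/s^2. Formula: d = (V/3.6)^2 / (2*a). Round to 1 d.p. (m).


Convert speed: V = 135 / 3.6 = 37.5 m/s
V^2 = 1406.25
d = 1406.25 / (2 * 0.98)
d = 1406.25 / 1.96
d = 717.5 m

717.5


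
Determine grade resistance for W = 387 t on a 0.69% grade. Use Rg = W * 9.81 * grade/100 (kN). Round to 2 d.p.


Rg = W * 9.81 * grade / 100
Rg = 387 * 9.81 * 0.69 / 100
Rg = 3796.47 * 0.0069
Rg = 26.20 kN

26.20


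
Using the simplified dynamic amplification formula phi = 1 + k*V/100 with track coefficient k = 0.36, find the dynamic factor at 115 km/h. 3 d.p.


phi = 1 + k * V / 100
phi = 1 + 0.36 * 115 / 100
phi = 1 + 0.414
phi = 1.414

1.414


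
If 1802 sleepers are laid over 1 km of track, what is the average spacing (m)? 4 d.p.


Spacing = 1000 m / number of sleepers
Spacing = 1000 / 1802
Spacing = 0.5549 m

0.5549


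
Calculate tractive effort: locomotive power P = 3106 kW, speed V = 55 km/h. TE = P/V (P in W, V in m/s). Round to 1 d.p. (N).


Convert: P = 3106 kW = 3106000 W
V = 55 / 3.6 = 15.2778 m/s
TE = 3106000 / 15.2778
TE = 203301.8 N

203301.8


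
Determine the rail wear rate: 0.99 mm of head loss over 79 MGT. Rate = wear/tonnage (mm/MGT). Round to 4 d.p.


Wear rate = total wear / cumulative tonnage
Rate = 0.99 / 79
Rate = 0.0125 mm/MGT

0.0125


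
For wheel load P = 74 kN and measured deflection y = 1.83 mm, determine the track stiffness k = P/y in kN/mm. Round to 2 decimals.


Track stiffness k = P / y
k = 74 / 1.83
k = 40.44 kN/mm

40.44


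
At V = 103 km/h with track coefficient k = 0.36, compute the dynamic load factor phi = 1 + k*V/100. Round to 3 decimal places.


phi = 1 + k * V / 100
phi = 1 + 0.36 * 103 / 100
phi = 1 + 0.3708
phi = 1.371

1.371


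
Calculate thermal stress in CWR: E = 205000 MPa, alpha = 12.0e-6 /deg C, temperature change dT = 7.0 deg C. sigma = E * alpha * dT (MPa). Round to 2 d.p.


sigma = E * alpha * dT
sigma = 205000 * 12.0e-6 * 7.0
sigma = 2.46 * 7.0
sigma = 17.22 MPa

17.22


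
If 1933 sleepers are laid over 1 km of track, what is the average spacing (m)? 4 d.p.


Spacing = 1000 m / number of sleepers
Spacing = 1000 / 1933
Spacing = 0.5173 m

0.5173


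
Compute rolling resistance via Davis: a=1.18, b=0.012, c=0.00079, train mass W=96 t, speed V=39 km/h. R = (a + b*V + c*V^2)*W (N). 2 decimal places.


b*V = 0.012 * 39 = 0.468
c*V^2 = 0.00079 * 1521 = 1.20159
R_per_t = 1.18 + 0.468 + 1.20159 = 2.84959 N/t
R_total = 2.84959 * 96 = 273.56 N

273.56


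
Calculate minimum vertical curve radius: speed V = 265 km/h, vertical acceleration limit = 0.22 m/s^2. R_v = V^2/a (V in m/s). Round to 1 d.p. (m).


Convert speed: V = 265 / 3.6 = 73.6111 m/s
V^2 = 5418.5957 m^2/s^2
R_v = 5418.5957 / 0.22
R_v = 24630.0 m

24630.0


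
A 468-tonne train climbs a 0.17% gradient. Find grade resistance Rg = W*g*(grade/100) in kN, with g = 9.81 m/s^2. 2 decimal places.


Rg = W * 9.81 * grade / 100
Rg = 468 * 9.81 * 0.17 / 100
Rg = 4591.08 * 0.0017
Rg = 7.80 kN

7.80


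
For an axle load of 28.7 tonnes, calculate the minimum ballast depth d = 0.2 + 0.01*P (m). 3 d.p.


d = 0.2 + 0.01 * 28.7
d = 0.2 + 0.287
d = 0.487 m

0.487


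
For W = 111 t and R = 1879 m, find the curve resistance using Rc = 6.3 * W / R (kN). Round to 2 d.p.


Rc = 6.3 * W / R
Rc = 6.3 * 111 / 1879
Rc = 699.3 / 1879
Rc = 0.37 kN

0.37


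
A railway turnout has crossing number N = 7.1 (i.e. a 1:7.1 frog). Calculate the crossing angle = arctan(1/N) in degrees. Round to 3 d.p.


1/N = 1/7.1 = 0.140845
angle = arctan(0.140845) = 0.139925 rad
angle = 0.139925 * 180/pi = 8.017 degrees

8.017


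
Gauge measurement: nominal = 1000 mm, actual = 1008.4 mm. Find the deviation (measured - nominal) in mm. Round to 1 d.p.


Deviation = measured - nominal
Deviation = 1008.4 - 1000
Deviation = 8.4 mm

8.4


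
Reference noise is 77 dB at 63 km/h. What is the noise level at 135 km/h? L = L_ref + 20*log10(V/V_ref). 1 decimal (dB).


V/V_ref = 135 / 63 = 2.142857
log10(2.142857) = 0.330993
20 * 0.330993 = 6.6199
L = 77 + 6.6199 = 83.6 dB

83.6


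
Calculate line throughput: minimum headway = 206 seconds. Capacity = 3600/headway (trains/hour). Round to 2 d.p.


Capacity = 3600 / headway
Capacity = 3600 / 206
Capacity = 17.48 trains/hour

17.48


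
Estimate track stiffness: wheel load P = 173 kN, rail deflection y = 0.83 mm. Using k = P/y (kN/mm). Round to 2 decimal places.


Track stiffness k = P / y
k = 173 / 0.83
k = 208.43 kN/mm

208.43


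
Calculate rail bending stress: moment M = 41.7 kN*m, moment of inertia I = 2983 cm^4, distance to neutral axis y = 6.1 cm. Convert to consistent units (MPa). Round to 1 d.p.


Convert units:
M = 41.7 kN*m = 41700000 N*mm
y = 6.1 cm = 61 mm
I = 2983 cm^4 = 29830000 mm^4
sigma = 41700000 * 61 / 29830000
sigma = 85.3 MPa

85.3


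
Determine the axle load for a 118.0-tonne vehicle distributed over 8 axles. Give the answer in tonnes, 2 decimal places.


Load per axle = total weight / number of axles
Load = 118.0 / 8
Load = 14.75 tonnes

14.75


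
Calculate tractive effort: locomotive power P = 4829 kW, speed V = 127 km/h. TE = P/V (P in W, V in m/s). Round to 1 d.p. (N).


Convert: P = 4829 kW = 4829000 W
V = 127 / 3.6 = 35.2778 m/s
TE = 4829000 / 35.2778
TE = 136885.0 N

136885.0


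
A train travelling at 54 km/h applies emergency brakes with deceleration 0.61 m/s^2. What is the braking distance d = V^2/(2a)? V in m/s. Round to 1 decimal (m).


Convert speed: V = 54 / 3.6 = 15.0 m/s
V^2 = 225.0
d = 225.0 / (2 * 0.61)
d = 225.0 / 1.22
d = 184.4 m

184.4


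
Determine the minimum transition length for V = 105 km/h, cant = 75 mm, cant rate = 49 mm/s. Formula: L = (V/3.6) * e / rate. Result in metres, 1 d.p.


Convert speed: V = 105 / 3.6 = 29.1667 m/s
L = 29.1667 * 75 / 49
L = 2187.5 / 49
L = 44.6 m

44.6


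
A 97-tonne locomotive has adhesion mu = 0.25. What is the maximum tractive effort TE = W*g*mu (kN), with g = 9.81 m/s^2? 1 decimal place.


TE_max = W * g * mu
TE_max = 97 * 9.81 * 0.25
TE_max = 951.57 * 0.25
TE_max = 237.9 kN

237.9


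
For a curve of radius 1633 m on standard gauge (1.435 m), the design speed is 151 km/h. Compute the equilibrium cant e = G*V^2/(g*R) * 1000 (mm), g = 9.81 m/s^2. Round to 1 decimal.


Convert speed: V = 151 / 3.6 = 41.9444 m/s
Apply formula: e = 1.435 * 41.9444^2 / (9.81 * 1633)
e = 1.435 * 1759.3364 / 16019.73
e = 0.157596 m = 157.6 mm

157.6


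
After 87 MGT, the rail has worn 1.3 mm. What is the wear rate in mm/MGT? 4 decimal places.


Wear rate = total wear / cumulative tonnage
Rate = 1.3 / 87
Rate = 0.0149 mm/MGT

0.0149


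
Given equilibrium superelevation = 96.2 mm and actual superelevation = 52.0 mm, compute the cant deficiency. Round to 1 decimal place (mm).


Cant deficiency = equilibrium cant - actual cant
CD = 96.2 - 52.0
CD = 44.2 mm

44.2


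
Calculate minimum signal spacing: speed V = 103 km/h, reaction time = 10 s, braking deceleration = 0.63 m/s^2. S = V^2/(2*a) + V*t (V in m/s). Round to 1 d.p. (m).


V = 103 / 3.6 = 28.6111 m/s
Braking distance = 28.6111^2 / (2*0.63) = 649.6791 m
Sighting distance = 28.6111 * 10 = 286.1111 m
S = 649.6791 + 286.1111 = 935.8 m

935.8


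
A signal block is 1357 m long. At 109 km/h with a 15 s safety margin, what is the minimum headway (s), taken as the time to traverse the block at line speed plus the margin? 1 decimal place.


V = 109 / 3.6 = 30.2778 m/s
Block traversal time = 1357 / 30.2778 = 44.8183 s
Headway = 44.8183 + 15
Headway = 59.8 s

59.8


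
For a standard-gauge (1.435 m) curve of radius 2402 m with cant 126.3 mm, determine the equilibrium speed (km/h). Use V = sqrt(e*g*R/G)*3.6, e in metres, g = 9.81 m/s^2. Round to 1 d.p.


Convert cant: e = 126.3 mm = 0.1263 m
V_ms = sqrt(0.1263 * 9.81 * 2402 / 1.435)
V_ms = sqrt(2073.926973) = 45.5404 m/s
V = 45.5404 * 3.6 = 163.9 km/h

163.9


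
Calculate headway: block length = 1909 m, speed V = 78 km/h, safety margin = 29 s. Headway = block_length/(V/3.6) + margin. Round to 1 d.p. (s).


V = 78 / 3.6 = 21.6667 m/s
Block traversal time = 1909 / 21.6667 = 88.1077 s
Headway = 88.1077 + 29
Headway = 117.1 s

117.1


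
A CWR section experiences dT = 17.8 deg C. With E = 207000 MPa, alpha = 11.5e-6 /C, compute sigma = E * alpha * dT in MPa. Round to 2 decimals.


sigma = E * alpha * dT
sigma = 207000 * 11.5e-6 * 17.8
sigma = 2.3805 * 17.8
sigma = 42.37 MPa

42.37


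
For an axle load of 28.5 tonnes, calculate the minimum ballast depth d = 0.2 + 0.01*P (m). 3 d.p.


d = 0.2 + 0.01 * 28.5
d = 0.2 + 0.285
d = 0.485 m

0.485


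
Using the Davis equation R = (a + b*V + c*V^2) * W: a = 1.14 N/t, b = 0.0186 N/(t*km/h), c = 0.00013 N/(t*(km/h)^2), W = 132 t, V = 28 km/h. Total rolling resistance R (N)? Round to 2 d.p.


b*V = 0.0186 * 28 = 0.5208
c*V^2 = 0.00013 * 784 = 0.10192
R_per_t = 1.14 + 0.5208 + 0.10192 = 1.76272 N/t
R_total = 1.76272 * 132 = 232.68 N

232.68


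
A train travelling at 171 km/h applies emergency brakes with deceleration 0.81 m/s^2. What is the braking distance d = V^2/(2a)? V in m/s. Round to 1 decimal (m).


Convert speed: V = 171 / 3.6 = 47.5 m/s
V^2 = 2256.25
d = 2256.25 / (2 * 0.81)
d = 2256.25 / 1.62
d = 1392.7 m

1392.7


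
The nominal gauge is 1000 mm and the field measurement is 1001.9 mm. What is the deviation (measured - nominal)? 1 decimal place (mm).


Deviation = measured - nominal
Deviation = 1001.9 - 1000
Deviation = 1.9 mm

1.9


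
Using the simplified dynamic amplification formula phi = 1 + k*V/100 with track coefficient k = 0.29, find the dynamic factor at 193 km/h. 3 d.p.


phi = 1 + k * V / 100
phi = 1 + 0.29 * 193 / 100
phi = 1 + 0.5597
phi = 1.560

1.560


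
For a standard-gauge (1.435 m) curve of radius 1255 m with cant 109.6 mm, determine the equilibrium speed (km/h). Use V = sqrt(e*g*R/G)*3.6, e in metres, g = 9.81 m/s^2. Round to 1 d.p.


Convert cant: e = 109.6 mm = 0.1096 m
V_ms = sqrt(0.1096 * 9.81 * 1255 / 1.435)
V_ms = sqrt(940.310718) = 30.6645 m/s
V = 30.6645 * 3.6 = 110.4 km/h

110.4


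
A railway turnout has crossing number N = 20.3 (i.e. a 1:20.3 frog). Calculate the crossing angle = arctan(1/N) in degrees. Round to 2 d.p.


1/N = 1/20.3 = 0.049261
angle = arctan(0.049261) = 0.049221 rad
angle = 0.049221 * 180/pi = 2.82 degrees

2.82


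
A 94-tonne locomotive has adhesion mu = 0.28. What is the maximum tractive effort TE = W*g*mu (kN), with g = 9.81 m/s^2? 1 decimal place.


TE_max = W * g * mu
TE_max = 94 * 9.81 * 0.28
TE_max = 922.14 * 0.28
TE_max = 258.2 kN

258.2


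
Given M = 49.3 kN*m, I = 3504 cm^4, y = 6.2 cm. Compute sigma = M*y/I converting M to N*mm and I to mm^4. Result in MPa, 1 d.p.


Convert units:
M = 49.3 kN*m = 49300000 N*mm
y = 6.2 cm = 62 mm
I = 3504 cm^4 = 35040000 mm^4
sigma = 49300000 * 62 / 35040000
sigma = 87.2 MPa

87.2


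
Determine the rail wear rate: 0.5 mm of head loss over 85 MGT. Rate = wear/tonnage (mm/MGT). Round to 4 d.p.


Wear rate = total wear / cumulative tonnage
Rate = 0.5 / 85
Rate = 0.0059 mm/MGT

0.0059


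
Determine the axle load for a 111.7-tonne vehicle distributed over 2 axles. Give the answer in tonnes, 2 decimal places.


Load per axle = total weight / number of axles
Load = 111.7 / 2
Load = 55.85 tonnes

55.85


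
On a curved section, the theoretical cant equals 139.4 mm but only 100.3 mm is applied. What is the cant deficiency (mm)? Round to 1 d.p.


Cant deficiency = equilibrium cant - actual cant
CD = 139.4 - 100.3
CD = 39.1 mm

39.1


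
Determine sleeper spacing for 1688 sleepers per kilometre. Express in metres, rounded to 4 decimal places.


Spacing = 1000 m / number of sleepers
Spacing = 1000 / 1688
Spacing = 0.5924 m

0.5924


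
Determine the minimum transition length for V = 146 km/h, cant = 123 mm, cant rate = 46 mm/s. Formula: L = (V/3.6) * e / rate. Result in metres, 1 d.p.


Convert speed: V = 146 / 3.6 = 40.5556 m/s
L = 40.5556 * 123 / 46
L = 4988.3333 / 46
L = 108.4 m

108.4


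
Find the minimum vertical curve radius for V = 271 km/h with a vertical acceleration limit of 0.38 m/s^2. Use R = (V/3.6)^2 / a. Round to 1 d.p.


Convert speed: V = 271 / 3.6 = 75.2778 m/s
V^2 = 5666.7438 m^2/s^2
R_v = 5666.7438 / 0.38
R_v = 14912.5 m

14912.5


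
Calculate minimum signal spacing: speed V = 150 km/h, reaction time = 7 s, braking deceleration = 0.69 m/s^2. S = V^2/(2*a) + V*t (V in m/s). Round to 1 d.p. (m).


V = 150 / 3.6 = 41.6667 m/s
Braking distance = 41.6667^2 / (2*0.69) = 1258.0515 m
Sighting distance = 41.6667 * 7 = 291.6667 m
S = 1258.0515 + 291.6667 = 1549.7 m

1549.7


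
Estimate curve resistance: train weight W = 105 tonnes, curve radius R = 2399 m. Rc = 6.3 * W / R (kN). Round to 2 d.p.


Rc = 6.3 * W / R
Rc = 6.3 * 105 / 2399
Rc = 661.5 / 2399
Rc = 0.28 kN

0.28


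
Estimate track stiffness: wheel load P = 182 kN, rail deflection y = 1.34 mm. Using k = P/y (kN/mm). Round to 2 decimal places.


Track stiffness k = P / y
k = 182 / 1.34
k = 135.82 kN/mm

135.82


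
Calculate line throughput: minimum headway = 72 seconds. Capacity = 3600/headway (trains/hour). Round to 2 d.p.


Capacity = 3600 / headway
Capacity = 3600 / 72
Capacity = 50.00 trains/hour

50.00


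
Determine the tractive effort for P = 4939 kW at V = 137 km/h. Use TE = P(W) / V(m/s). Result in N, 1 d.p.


Convert: P = 4939 kW = 4939000 W
V = 137 / 3.6 = 38.0556 m/s
TE = 4939000 / 38.0556
TE = 129783.9 N

129783.9


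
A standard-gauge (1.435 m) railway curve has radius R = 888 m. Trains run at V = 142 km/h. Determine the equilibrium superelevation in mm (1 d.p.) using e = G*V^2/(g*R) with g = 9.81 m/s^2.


Convert speed: V = 142 / 3.6 = 39.4444 m/s
Apply formula: e = 1.435 * 39.4444^2 / (9.81 * 888)
e = 1.435 * 1555.8642 / 8711.28
e = 0.256296 m = 256.3 mm

256.3


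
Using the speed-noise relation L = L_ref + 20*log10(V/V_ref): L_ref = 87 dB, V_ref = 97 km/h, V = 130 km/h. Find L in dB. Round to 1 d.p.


V/V_ref = 130 / 97 = 1.340206
log10(1.340206) = 0.127172
20 * 0.127172 = 2.5434
L = 87 + 2.5434 = 89.5 dB

89.5


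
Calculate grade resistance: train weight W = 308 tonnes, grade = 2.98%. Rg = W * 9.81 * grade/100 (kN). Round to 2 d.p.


Rg = W * 9.81 * grade / 100
Rg = 308 * 9.81 * 2.98 / 100
Rg = 3021.48 * 0.0298
Rg = 90.04 kN

90.04


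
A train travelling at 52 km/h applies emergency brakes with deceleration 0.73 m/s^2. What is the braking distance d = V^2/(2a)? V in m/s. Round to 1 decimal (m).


Convert speed: V = 52 / 3.6 = 14.4444 m/s
V^2 = 208.642
d = 208.642 / (2 * 0.73)
d = 208.642 / 1.46
d = 142.9 m

142.9


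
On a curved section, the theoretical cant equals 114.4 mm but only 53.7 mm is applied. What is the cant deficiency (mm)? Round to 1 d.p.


Cant deficiency = equilibrium cant - actual cant
CD = 114.4 - 53.7
CD = 60.7 mm

60.7


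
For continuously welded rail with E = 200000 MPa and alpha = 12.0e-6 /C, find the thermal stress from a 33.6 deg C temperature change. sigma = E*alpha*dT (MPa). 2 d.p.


sigma = E * alpha * dT
sigma = 200000 * 12.0e-6 * 33.6
sigma = 2.4 * 33.6
sigma = 80.64 MPa

80.64


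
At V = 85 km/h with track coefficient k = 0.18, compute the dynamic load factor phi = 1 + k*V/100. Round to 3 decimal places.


phi = 1 + k * V / 100
phi = 1 + 0.18 * 85 / 100
phi = 1 + 0.153
phi = 1.153

1.153


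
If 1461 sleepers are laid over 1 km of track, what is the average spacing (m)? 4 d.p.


Spacing = 1000 m / number of sleepers
Spacing = 1000 / 1461
Spacing = 0.6845 m

0.6845


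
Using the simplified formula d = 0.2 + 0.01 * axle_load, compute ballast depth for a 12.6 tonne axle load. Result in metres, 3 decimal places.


d = 0.2 + 0.01 * 12.6
d = 0.2 + 0.126
d = 0.326 m

0.326


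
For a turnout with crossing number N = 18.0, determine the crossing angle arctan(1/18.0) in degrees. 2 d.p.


1/N = 1/18.0 = 0.055556
angle = arctan(0.055556) = 0.055499 rad
angle = 0.055499 * 180/pi = 3.18 degrees

3.18
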